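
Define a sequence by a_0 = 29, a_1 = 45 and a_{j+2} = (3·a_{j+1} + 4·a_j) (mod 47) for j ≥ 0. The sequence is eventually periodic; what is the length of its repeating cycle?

We have a_0 = 29,  a_1 = 45,  a_2 = 16,  a_3 = 40,  a_4 = 43,  a_5 = 7,  a_6 = 5,  a_7 = 43,  a_8 = 8,  a_9 = 8,  a_{10} = 9,  a_{11} = 12,  a_{12} = 25,  a_{13} = 29,  a_{14} = 46,  a_{15} = 19,  a_{16} = 6,  a_{17} = 0,  a_{18} = 24,  a_{19} = 25,  a_{20} = 30,  a_{21} = 2,  a_{22} = 32,  a_{23} = 10,  a_{24} = 17,  a_{25} = 44,  a_{26} = 12,  a_{27} = 24,  a_{28} = 26,  a_{29} = 33,  a_{30} = 15,  a_{31} = 36,  a_{32} = 27,  a_{33} = 37,  a_{34} = 31,  a_{35} = 6,  a_{36} = 1,  a_{37} = 27,  a_{38} = 38,  a_{39} = 34,  a_{40} = 19,  a_{41} = 5,  a_{42} = 44,  a_{43} = 11,  a_{44} = 21,  a_{45} = 13,  a_{46} = 29,  a_{47} = 45.
The sequence repeats with period 46.

46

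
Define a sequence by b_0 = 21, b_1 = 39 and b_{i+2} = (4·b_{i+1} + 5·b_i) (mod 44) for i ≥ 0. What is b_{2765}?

Computing terms: b_0 = 21, b_1 = 39, b_2 = 41, b_3 = 7, b_4 = 13, b_5 = 43, b_6 = 17, b_7 = 19, b_8 = 29, b_9 = 35, b_{10} = 21, b_{11} = 39.
Since (b_{10}, b_{11}) = (b_0, b_1) = (21, 39) (two consecutive terms determine the rest), the sequence is periodic with period 10.
So b_{2765} = b_{0 + ((2765-0) mod 10)} = b_5 = 43.

43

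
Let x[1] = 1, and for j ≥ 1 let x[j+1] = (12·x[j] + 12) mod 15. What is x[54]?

Computing terms: x[1] = 1, x[2] = 9, x[3] = 0, x[4] = 12, x[5] = 6, x[6] = 9.
Since x[6] = x[2] = 9, the sequence is eventually periodic: after a pre-period of length 1 it cycles with period 4.
For j ≥ 2, x[j] depends only on (j - 2) mod 4. (54 - 2) mod 4 = 0, so x[54] = x[2] = 9.

9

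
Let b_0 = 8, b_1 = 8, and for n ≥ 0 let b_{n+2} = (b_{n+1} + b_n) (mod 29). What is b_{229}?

Computing terms: b_0 = 8, b_1 = 8, b_2 = 16, b_3 = 24, b_4 = 11, b_5 = 6, b_6 = 17, b_7 = 23, b_8 = 11, b_9 = 5, b_{10} = 16, b_{11} = 21, b_{12} = 8, b_{13} = 0, b_{14} = 8, b_{15} = 8.
Since (b_{14}, b_{15}) = (b_0, b_1) = (8, 8) (two consecutive terms determine the rest), the sequence is periodic with period 14.
(229 - 0) mod 14 = 5, so b_{229} = b_5 = 6.

6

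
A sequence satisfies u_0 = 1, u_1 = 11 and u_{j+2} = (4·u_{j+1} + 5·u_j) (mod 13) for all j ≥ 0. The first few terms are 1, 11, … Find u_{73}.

u_0 = 1; u_1 = 11; u_2 = 10; u_3 = 4; u_4 = 1; u_5 = 11.
Since (u_4, u_5) = (u_0, u_1) = (1, 11) (two consecutive terms determine the rest), the sequence is periodic with period 4.
So u_{73} = u_{0 + ((73-0) mod 4)} = u_1 = 11.

11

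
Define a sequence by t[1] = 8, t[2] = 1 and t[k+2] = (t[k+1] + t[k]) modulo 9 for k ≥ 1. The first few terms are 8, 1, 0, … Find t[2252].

4

t[1] = 8, t[2] = 1, t[3] = 0, t[4] = 1, t[5] = 1, t[6] = 2, t[7] = 3, t[8] = 5, t[9] = 8, t[10] = 4, t[11] = 3, t[12] = 7, t[13] = 1, t[14] = 8, t[15] = 0, t[16] = 8, t[17] = 8, t[18] = 7, t[19] = 6, t[20] = 4, t[21] = 1, t[22] = 5, t[23] = 6, t[24] = 2, t[25] = 8, t[26] = 1.
Since (t[25], t[26]) = (t[1], t[2]) = (8, 1) (two consecutive terms determine the rest), the sequence is periodic with period 24.
(2252 - 1) mod 24 = 19, so t[2252] = t[20] = 4.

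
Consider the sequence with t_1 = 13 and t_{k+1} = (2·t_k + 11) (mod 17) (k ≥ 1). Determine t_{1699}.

Listing terms: t_1 = 13, t_2 = 3, t_3 = 0, t_4 = 11, t_5 = 16, t_6 = 9, t_7 = 12, t_8 = 1, t_9 = 13.
The sequence repeats with period 8.
(1699 - 1) mod 8 = 2, so t_{1699} = t_3 = 0.

0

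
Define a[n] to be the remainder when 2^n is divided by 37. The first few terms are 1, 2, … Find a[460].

12

We have a[0] = 1; a[1] = 2; a[2] = 4; a[3] = 8; a[4] = 16; a[5] = 32; a[6] = 27; a[7] = 17; a[8] = 34; a[9] = 31; a[10] = 25; a[11] = 13; a[12] = 26; a[13] = 15; a[14] = 30; a[15] = 23; a[16] = 9; a[17] = 18; a[18] = 36; a[19] = 35; a[20] = 33; a[21] = 29; a[22] = 21; a[23] = 5; a[24] = 10; a[25] = 20; a[26] = 3; a[27] = 6; a[28] = 12; a[29] = 24; a[30] = 11; a[31] = 22; a[32] = 7; a[33] = 14; a[34] = 28; a[35] = 19; a[36] = 1.
The sequence repeats with period 36.
(460 - 0) mod 36 = 28, so a[460] = a[28] = 12.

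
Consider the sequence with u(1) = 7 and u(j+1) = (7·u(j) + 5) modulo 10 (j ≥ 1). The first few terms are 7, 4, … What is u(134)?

Listing terms: u(1) = 7,  u(2) = 4,  u(3) = 3,  u(4) = 6,  u(5) = 7.
The sequence repeats with period 4.
(134 - 1) mod 4 = 1, so u(134) = u(2) = 4.

4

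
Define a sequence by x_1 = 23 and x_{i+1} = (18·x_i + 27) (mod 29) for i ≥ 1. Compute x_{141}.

We have x_1 = 23; x_2 = 6; x_3 = 19; x_4 = 21; x_5 = 28; x_6 = 9; x_7 = 15; x_8 = 7; x_9 = 8; x_{10} = 26; x_{11} = 2; x_{12} = 5; x_{13} = 1; x_{14} = 16; x_{15} = 25; x_{16} = 13; x_{17} = 0; x_{18} = 27; x_{19} = 20; x_{20} = 10; x_{21} = 4; x_{22} = 12; x_{23} = 11; x_{24} = 22; x_{25} = 17; x_{26} = 14; x_{27} = 18; x_{28} = 3; x_{29} = 23.
Since x_{29} = x_1 = 23, the sequence is periodic with period 28.
So x_{141} = x_{1 + ((141-1) mod 28)} = x_1 = 23.

23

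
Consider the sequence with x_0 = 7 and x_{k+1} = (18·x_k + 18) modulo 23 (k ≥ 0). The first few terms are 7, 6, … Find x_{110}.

7

x_0 = 7,  x_1 = 6,  x_2 = 11,  x_3 = 9,  x_4 = 19,  x_5 = 15,  x_6 = 12,  x_7 = 4,  x_8 = 21,  x_9 = 5,  x_{10} = 16,  x_{11} = 7.
Since x_{11} = x_0 = 7, the sequence is periodic with period 11.
So x_{110} = x_{0 + ((110-0) mod 11)} = x_0 = 7.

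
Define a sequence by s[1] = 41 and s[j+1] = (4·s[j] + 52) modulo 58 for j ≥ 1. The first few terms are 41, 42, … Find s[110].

52

Listing terms: s[1] = 41, s[2] = 42, s[3] = 46, s[4] = 4, s[5] = 10, s[6] = 34, s[7] = 14, s[8] = 50, s[9] = 20, s[10] = 16, s[11] = 0, s[12] = 52, s[13] = 28, s[14] = 48, s[15] = 12, s[16] = 42.
Since s[16] = s[2] = 42, the sequence is eventually periodic: after a pre-period of length 1 it cycles with period 14.
For j ≥ 2, s[j] depends only on (j - 2) mod 14. (110 - 2) mod 14 = 10, so s[110] = s[12] = 52.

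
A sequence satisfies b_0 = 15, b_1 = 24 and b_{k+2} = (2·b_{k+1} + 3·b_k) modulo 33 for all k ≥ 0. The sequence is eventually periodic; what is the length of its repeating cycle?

b_0 = 15; b_1 = 24; b_2 = 27; b_3 = 27; b_4 = 3; b_5 = 21; b_6 = 18; b_7 = 0; b_8 = 21; b_9 = 9; b_{10} = 15; b_{11} = 24.
Since (b_{10}, b_{11}) = (b_0, b_1) = (15, 24) (two consecutive terms determine the rest), the sequence is periodic with period 10.

10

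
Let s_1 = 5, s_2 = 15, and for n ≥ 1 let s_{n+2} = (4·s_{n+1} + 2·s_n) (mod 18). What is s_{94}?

4

Listing terms: s_1 = 5; s_2 = 15; s_3 = 16; s_4 = 4; s_5 = 12; s_6 = 2; s_7 = 14; s_8 = 6; s_9 = 16; s_{10} = 4.
Since (s_9, s_{10}) = (s_3, s_4) = (16, 4) (two consecutive terms determine the rest), the sequence is eventually periodic: after a pre-period of length 2 it cycles with period 6.
For n ≥ 3, s_n depends only on (n - 3) mod 6. (94 - 3) mod 6 = 1, so s_{94} = s_4 = 4.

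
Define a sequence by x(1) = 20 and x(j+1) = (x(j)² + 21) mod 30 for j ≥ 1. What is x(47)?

16

Computing terms: x(1) = 20; x(2) = 1; x(3) = 22; x(4) = 25; x(5) = 16; x(6) = 7; x(7) = 10; x(8) = 1.
Since x(8) = x(2) = 1, the sequence is eventually periodic: after a pre-period of length 1 it cycles with period 6.
For j ≥ 2, x(j) depends only on (j - 2) mod 6. (47 - 2) mod 6 = 3, so x(47) = x(5) = 16.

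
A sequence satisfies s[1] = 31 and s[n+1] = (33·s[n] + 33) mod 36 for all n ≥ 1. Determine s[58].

24

We have s[1] = 31,  s[2] = 12,  s[3] = 33,  s[4] = 6,  s[5] = 15,  s[6] = 24,  s[7] = 33.
Since s[7] = s[3] = 33, the sequence is eventually periodic: after a pre-period of length 2 it cycles with period 4.
For n ≥ 3, s[n] depends only on (n - 3) mod 4. (58 - 3) mod 4 = 3, so s[58] = s[6] = 24.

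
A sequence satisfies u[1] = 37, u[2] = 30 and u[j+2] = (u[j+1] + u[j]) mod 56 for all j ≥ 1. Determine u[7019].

Listing terms: u[1] = 37,  u[2] = 30,  u[3] = 11,  u[4] = 41,  u[5] = 52,  u[6] = 37,  u[7] = 33,  u[8] = 14,  u[9] = 47,  u[10] = 5,  u[11] = 52,  u[12] = 1,  u[13] = 53,  u[14] = 54,  u[15] = 51,  u[16] = 49,  u[17] = 44,  u[18] = 37,  u[19] = 25,  u[20] = 6,  u[21] = 31,  u[22] = 37,  u[23] = 12,  u[24] = 49,  u[25] = 5,  u[26] = 54,  u[27] = 3,  u[28] = 1,  u[29] = 4,  u[30] = 5,  u[31] = 9,  u[32] = 14,  u[33] = 23,  u[34] = 37,  u[35] = 4,  u[36] = 41,  u[37] = 45,  u[38] = 30,  u[39] = 19,  u[40] = 49,  u[41] = 12,  u[42] = 5,  u[43] = 17,  u[44] = 22,  u[45] = 39,  u[46] = 5,  u[47] = 44,  u[48] = 49,  u[49] = 37,  u[50] = 30.
The sequence repeats with period 48.
So u[7019] = u[1 + ((7019-1) mod 48)] = u[11] = 52.

52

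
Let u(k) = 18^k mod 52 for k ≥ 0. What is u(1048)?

40

Computing terms: u(0) = 1,  u(1) = 18,  u(2) = 12,  u(3) = 8,  u(4) = 40,  u(5) = 44,  u(6) = 12.
Since u(6) = u(2) = 12, the sequence is eventually periodic: after a pre-period of length 2 it cycles with period 4.
For k ≥ 2, u(k) depends only on (k - 2) mod 4. (1048 - 2) mod 4 = 2, so u(1048) = u(4) = 40.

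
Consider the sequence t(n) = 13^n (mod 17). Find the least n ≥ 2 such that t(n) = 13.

Listing terms: t(1) = 13, t(2) = 16, t(3) = 4, t(4) = 1, t(5) = 13.
Since t(5) = t(1) = 13, the sequence is periodic with period 4.
The value 13 next appears (with n ≥ 2) at t(5).

5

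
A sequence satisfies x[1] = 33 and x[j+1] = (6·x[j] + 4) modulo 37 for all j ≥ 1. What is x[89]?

33

We have x[1] = 33; x[2] = 17; x[3] = 32; x[4] = 11; x[5] = 33.
The sequence repeats with period 4.
So x[89] = x[1 + ((89-1) mod 4)] = x[1] = 33.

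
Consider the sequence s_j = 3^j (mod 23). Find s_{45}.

3

We have s_0 = 1, s_1 = 3, s_2 = 9, s_3 = 4, s_4 = 12, s_5 = 13, s_6 = 16, s_7 = 2, s_8 = 6, s_9 = 18, s_{10} = 8, s_{11} = 1.
The sequence repeats with period 11.
(45 - 0) mod 11 = 1, so s_{45} = s_1 = 3.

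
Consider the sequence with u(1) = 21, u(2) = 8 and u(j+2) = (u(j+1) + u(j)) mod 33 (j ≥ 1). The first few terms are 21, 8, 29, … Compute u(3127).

4

Listing terms: u(1) = 21, u(2) = 8, u(3) = 29, u(4) = 4, u(5) = 0, u(6) = 4, u(7) = 4, u(8) = 8, u(9) = 12, u(10) = 20, u(11) = 32, u(12) = 19, u(13) = 18, u(14) = 4, u(15) = 22, u(16) = 26, u(17) = 15, u(18) = 8, u(19) = 23, u(20) = 31, u(21) = 21, u(22) = 19, u(23) = 7, u(24) = 26, u(25) = 0, u(26) = 26, u(27) = 26, u(28) = 19, u(29) = 12, u(30) = 31, u(31) = 10, u(32) = 8, u(33) = 18, u(34) = 26, u(35) = 11, u(36) = 4, u(37) = 15, u(38) = 19, u(39) = 1, u(40) = 20, u(41) = 21, u(42) = 8.
Since (u(41), u(42)) = (u(1), u(2)) = (21, 8) (two consecutive terms determine the rest), the sequence is periodic with period 40.
(3127 - 1) mod 40 = 6, so u(3127) = u(7) = 4.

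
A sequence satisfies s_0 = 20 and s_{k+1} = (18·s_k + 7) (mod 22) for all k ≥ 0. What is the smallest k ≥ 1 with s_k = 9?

Computing terms: s_0 = 20, s_1 = 15, s_2 = 13, s_3 = 21, s_4 = 11, s_5 = 7, s_6 = 1, s_7 = 3, s_8 = 17, s_9 = 5, s_{10} = 9, s_{11} = 15.
Since s_{11} = s_1 = 15, the sequence is eventually periodic: after a pre-period of length 1 it cycles with period 10.
The value 9 first appears (with k ≥ 1) at s_{10}.

10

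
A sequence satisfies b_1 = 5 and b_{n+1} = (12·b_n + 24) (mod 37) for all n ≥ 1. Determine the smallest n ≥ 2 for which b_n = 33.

3

b_1 = 5,  b_2 = 10,  b_3 = 33,  b_4 = 13,  b_5 = 32,  b_6 = 1,  b_7 = 36,  b_8 = 12,  b_9 = 20,  b_{10} = 5.
The sequence repeats with period 9.
The value 33 first appears (with n ≥ 2) at b_3.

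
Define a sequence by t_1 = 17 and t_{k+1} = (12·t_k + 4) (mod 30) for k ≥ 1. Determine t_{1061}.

Computing terms: t_1 = 17; t_2 = 28; t_3 = 10; t_4 = 4; t_5 = 22; t_6 = 28.
Since t_6 = t_2 = 28, the sequence is eventually periodic: after a pre-period of length 1 it cycles with period 4.
For k ≥ 2, t_k depends only on (k - 2) mod 4. (1061 - 2) mod 4 = 3, so t_{1061} = t_5 = 22.

22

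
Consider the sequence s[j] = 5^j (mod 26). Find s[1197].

Listing terms: s[1] = 5; s[2] = 25; s[3] = 21; s[4] = 1; s[5] = 5.
Since s[5] = s[1] = 5, the sequence is periodic with period 4.
So s[1197] = s[1 + ((1197-1) mod 4)] = s[1] = 5.

5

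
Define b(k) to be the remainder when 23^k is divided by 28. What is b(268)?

9

Listing terms: b(0) = 1; b(1) = 23; b(2) = 25; b(3) = 15; b(4) = 9; b(5) = 11; b(6) = 1.
Since b(6) = b(0) = 1, the sequence is periodic with period 6.
(268 - 0) mod 6 = 4, so b(268) = b(4) = 9.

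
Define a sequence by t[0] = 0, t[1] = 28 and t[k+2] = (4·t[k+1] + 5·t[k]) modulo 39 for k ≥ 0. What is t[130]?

8

Listing terms: t[0] = 0, t[1] = 28, t[2] = 34, t[3] = 3, t[4] = 26, t[5] = 2, t[6] = 21, t[7] = 16, t[8] = 13, t[9] = 15, t[10] = 8, t[11] = 29, t[12] = 0, t[13] = 28.
Since (t[12], t[13]) = (t[0], t[1]) = (0, 28) (two consecutive terms determine the rest), the sequence is periodic with period 12.
(130 - 0) mod 12 = 10, so t[130] = t[10] = 8.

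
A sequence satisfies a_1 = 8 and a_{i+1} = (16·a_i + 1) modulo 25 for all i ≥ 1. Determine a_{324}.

Computing terms: a_1 = 8, a_2 = 4, a_3 = 15, a_4 = 16, a_5 = 7, a_6 = 13, a_7 = 9, a_8 = 20, a_9 = 21, a_{10} = 12, a_{11} = 18, a_{12} = 14, a_{13} = 0, a_{14} = 1, a_{15} = 17, a_{16} = 23, a_{17} = 19, a_{18} = 5, a_{19} = 6, a_{20} = 22, a_{21} = 3, a_{22} = 24, a_{23} = 10, a_{24} = 11, a_{25} = 2, a_{26} = 8.
The sequence repeats with period 25.
So a_{324} = a_{1 + ((324-1) mod 25)} = a_{24} = 11.

11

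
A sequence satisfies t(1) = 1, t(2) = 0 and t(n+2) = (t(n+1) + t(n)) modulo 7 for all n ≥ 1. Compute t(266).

Computing terms: t(1) = 1,  t(2) = 0,  t(3) = 1,  t(4) = 1,  t(5) = 2,  t(6) = 3,  t(7) = 5,  t(8) = 1,  t(9) = 6,  t(10) = 0,  t(11) = 6,  t(12) = 6,  t(13) = 5,  t(14) = 4,  t(15) = 2,  t(16) = 6,  t(17) = 1,  t(18) = 0.
Since (t(17), t(18)) = (t(1), t(2)) = (1, 0) (two consecutive terms determine the rest), the sequence is periodic with period 16.
So t(266) = t(1 + ((266-1) mod 16)) = t(10) = 0.

0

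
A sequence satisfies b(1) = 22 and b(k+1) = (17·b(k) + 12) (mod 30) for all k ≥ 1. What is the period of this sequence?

Listing terms: b(1) = 22, b(2) = 26, b(3) = 4, b(4) = 20, b(5) = 22.
The sequence repeats with period 4.

4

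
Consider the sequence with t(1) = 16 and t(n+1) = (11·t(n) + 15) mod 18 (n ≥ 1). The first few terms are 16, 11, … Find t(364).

17

Listing terms: t(1) = 16, t(2) = 11, t(3) = 10, t(4) = 17, t(5) = 4, t(6) = 5, t(7) = 16.
The sequence repeats with period 6.
So t(364) = t(1 + ((364-1) mod 6)) = t(4) = 17.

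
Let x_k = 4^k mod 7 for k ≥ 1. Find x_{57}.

1

Listing terms: x_1 = 4,  x_2 = 2,  x_3 = 1,  x_4 = 4.
The sequence repeats with period 3.
So x_{57} = x_{1 + ((57-1) mod 3)} = x_3 = 1.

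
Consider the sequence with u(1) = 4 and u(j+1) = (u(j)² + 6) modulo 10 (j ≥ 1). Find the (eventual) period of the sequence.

3

u(1) = 4, u(2) = 2, u(3) = 0, u(4) = 6, u(5) = 2.
Since u(5) = u(2) = 2, the sequence is eventually periodic: after a pre-period of length 1 it cycles with period 3.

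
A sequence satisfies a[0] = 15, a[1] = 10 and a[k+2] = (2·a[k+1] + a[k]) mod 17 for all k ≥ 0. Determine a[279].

We have a[0] = 15, a[1] = 10, a[2] = 1, a[3] = 12, a[4] = 8, a[5] = 11, a[6] = 13, a[7] = 3, a[8] = 2, a[9] = 7, a[10] = 16, a[11] = 5, a[12] = 9, a[13] = 6, a[14] = 4, a[15] = 14, a[16] = 15, a[17] = 10.
Since (a[16], a[17]) = (a[0], a[1]) = (15, 10) (two consecutive terms determine the rest), the sequence is periodic with period 16.
So a[279] = a[0 + ((279-0) mod 16)] = a[7] = 3.

3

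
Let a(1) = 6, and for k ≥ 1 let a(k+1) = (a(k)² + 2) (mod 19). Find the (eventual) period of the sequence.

a(1) = 6,  a(2) = 0,  a(3) = 2,  a(4) = 6.
Since a(4) = a(1) = 6, the sequence is periodic with period 3.

3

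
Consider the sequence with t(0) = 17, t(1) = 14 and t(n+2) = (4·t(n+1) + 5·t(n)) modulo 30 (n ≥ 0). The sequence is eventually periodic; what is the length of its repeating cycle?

6

t(0) = 17,  t(1) = 14,  t(2) = 21,  t(3) = 4,  t(4) = 1,  t(5) = 24,  t(6) = 11,  t(7) = 14,  t(8) = 21.
Since (t(7), t(8)) = (t(1), t(2)) = (14, 21) (two consecutive terms determine the rest), the sequence is eventually periodic: after a pre-period of length 1 it cycles with period 6.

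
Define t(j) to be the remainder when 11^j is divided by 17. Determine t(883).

t(0) = 1,  t(1) = 11,  t(2) = 2,  t(3) = 5,  t(4) = 4,  t(5) = 10,  t(6) = 8,  t(7) = 3,  t(8) = 16,  t(9) = 6,  t(10) = 15,  t(11) = 12,  t(12) = 13,  t(13) = 7,  t(14) = 9,  t(15) = 14,  t(16) = 1.
The sequence repeats with period 16.
So t(883) = t(0 + ((883-0) mod 16)) = t(3) = 5.

5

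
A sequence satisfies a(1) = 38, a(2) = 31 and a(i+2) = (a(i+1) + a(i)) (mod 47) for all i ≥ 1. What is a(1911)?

We have a(1) = 38,  a(2) = 31,  a(3) = 22,  a(4) = 6,  a(5) = 28,  a(6) = 34,  a(7) = 15,  a(8) = 2,  a(9) = 17,  a(10) = 19,  a(11) = 36,  a(12) = 8,  a(13) = 44,  a(14) = 5,  a(15) = 2,  a(16) = 7,  a(17) = 9,  a(18) = 16,  a(19) = 25,  a(20) = 41,  a(21) = 19,  a(22) = 13,  a(23) = 32,  a(24) = 45,  a(25) = 30,  a(26) = 28,  a(27) = 11,  a(28) = 39,  a(29) = 3,  a(30) = 42,  a(31) = 45,  a(32) = 40,  a(33) = 38,  a(34) = 31.
The sequence repeats with period 32.
(1911 - 1) mod 32 = 22, so a(1911) = a(23) = 32.

32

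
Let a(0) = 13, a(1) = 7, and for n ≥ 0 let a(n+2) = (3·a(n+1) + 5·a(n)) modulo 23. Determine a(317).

0

Listing terms: a(0) = 13, a(1) = 7, a(2) = 17, a(3) = 17, a(4) = 21, a(5) = 10, a(6) = 20, a(7) = 18, a(8) = 16, a(9) = 0, a(10) = 11, a(11) = 10, a(12) = 16, a(13) = 6, a(14) = 6, a(15) = 2, a(16) = 13, a(17) = 3, a(18) = 5, a(19) = 7, a(20) = 0, a(21) = 12, a(22) = 13, a(23) = 7.
Since (a(22), a(23)) = (a(0), a(1)) = (13, 7) (two consecutive terms determine the rest), the sequence is periodic with period 22.
(317 - 0) mod 22 = 9, so a(317) = a(9) = 0.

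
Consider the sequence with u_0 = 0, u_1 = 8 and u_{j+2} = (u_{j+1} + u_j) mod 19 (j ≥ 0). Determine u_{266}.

14

We have u_0 = 0, u_1 = 8, u_2 = 8, u_3 = 16, u_4 = 5, u_5 = 2, u_6 = 7, u_7 = 9, u_8 = 16, u_9 = 6, u_{10} = 3, u_{11} = 9, u_{12} = 12, u_{13} = 2, u_{14} = 14, u_{15} = 16, u_{16} = 11, u_{17} = 8, u_{18} = 0, u_{19} = 8.
Since (u_{18}, u_{19}) = (u_0, u_1) = (0, 8) (two consecutive terms determine the rest), the sequence is periodic with period 18.
(266 - 0) mod 18 = 14, so u_{266} = u_{14} = 14.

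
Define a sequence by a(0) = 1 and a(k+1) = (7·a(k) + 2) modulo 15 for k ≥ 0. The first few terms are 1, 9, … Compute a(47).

We have a(0) = 1, a(1) = 9, a(2) = 5, a(3) = 7, a(4) = 6, a(5) = 14, a(6) = 10, a(7) = 12, a(8) = 11, a(9) = 4, a(10) = 0, a(11) = 2, a(12) = 1.
The sequence repeats with period 12.
(47 - 0) mod 12 = 11, so a(47) = a(11) = 2.

2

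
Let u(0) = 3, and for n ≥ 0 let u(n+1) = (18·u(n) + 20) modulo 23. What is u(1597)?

u(0) = 3, u(1) = 5, u(2) = 18, u(3) = 22, u(4) = 2, u(5) = 10, u(6) = 16, u(7) = 9, u(8) = 21, u(9) = 7, u(10) = 8, u(11) = 3.
Since u(11) = u(0) = 3, the sequence is periodic with period 11.
So u(1597) = u(0 + ((1597-0) mod 11)) = u(2) = 18.

18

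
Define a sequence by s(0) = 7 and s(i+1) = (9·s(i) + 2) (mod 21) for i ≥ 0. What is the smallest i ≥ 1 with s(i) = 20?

s(0) = 7; s(1) = 2; s(2) = 20; s(3) = 14; s(4) = 2.
Since s(4) = s(1) = 2, the sequence is eventually periodic: after a pre-period of length 1 it cycles with period 3.
The value 20 first appears (with i ≥ 1) at s(2).

2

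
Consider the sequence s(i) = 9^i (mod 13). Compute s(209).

s(0) = 1; s(1) = 9; s(2) = 3; s(3) = 1.
Since s(3) = s(0) = 1, the sequence is periodic with period 3.
(209 - 0) mod 3 = 2, so s(209) = s(2) = 3.

3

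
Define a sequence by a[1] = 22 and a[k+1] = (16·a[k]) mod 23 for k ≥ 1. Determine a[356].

21

Computing terms: a[1] = 22,  a[2] = 7,  a[3] = 20,  a[4] = 21,  a[5] = 14,  a[6] = 17,  a[7] = 19,  a[8] = 5,  a[9] = 11,  a[10] = 15,  a[11] = 10,  a[12] = 22.
The sequence repeats with period 11.
So a[356] = a[1 + ((356-1) mod 11)] = a[4] = 21.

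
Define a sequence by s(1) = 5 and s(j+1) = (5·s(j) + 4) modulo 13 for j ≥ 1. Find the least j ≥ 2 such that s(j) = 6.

3

We have s(1) = 5; s(2) = 3; s(3) = 6; s(4) = 8; s(5) = 5.
Since s(5) = s(1) = 5, the sequence is periodic with period 4.
The value 6 first appears (with j ≥ 2) at s(3).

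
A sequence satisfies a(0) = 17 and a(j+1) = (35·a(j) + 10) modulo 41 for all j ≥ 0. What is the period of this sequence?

40

a(0) = 17; a(1) = 31; a(2) = 29; a(3) = 0; a(4) = 10; a(5) = 32; a(6) = 23; a(7) = 36; a(8) = 40; a(9) = 16; a(10) = 37; a(11) = 34; a(12) = 11; a(13) = 26; a(14) = 18; a(15) = 25; a(16) = 24; a(17) = 30; a(18) = 35; a(19) = 5; a(20) = 21; a(21) = 7; a(22) = 9; a(23) = 38; a(24) = 28; a(25) = 6; a(26) = 15; a(27) = 2; a(28) = 39; a(29) = 22; a(30) = 1; a(31) = 4; a(32) = 27; a(33) = 12; a(34) = 20; a(35) = 13; a(36) = 14; a(37) = 8; a(38) = 3; a(39) = 33; a(40) = 17.
The sequence repeats with period 40.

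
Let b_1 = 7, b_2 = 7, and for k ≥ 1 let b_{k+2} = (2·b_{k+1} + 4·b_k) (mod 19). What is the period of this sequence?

We have b_1 = 7; b_2 = 7; b_3 = 4; b_4 = 17; b_5 = 12; b_6 = 16; b_7 = 4; b_8 = 15; b_9 = 8; b_{10} = 0; b_{11} = 13; b_{12} = 7; b_{13} = 9; b_{14} = 8; b_{15} = 14; b_{16} = 3; b_{17} = 5; b_{18} = 3; b_{19} = 7; b_{20} = 7.
The sequence repeats with period 18.

18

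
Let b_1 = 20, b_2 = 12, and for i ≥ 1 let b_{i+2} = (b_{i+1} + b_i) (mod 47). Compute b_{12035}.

Listing terms: b_1 = 20, b_2 = 12, b_3 = 32, b_4 = 44, b_5 = 29, b_6 = 26, b_7 = 8, b_8 = 34, b_9 = 42, b_{10} = 29, b_{11} = 24, b_{12} = 6, b_{13} = 30, b_{14} = 36, b_{15} = 19, b_{16} = 8, b_{17} = 27, b_{18} = 35, b_{19} = 15, b_{20} = 3, b_{21} = 18, b_{22} = 21, b_{23} = 39, b_{24} = 13, b_{25} = 5, b_{26} = 18, b_{27} = 23, b_{28} = 41, b_{29} = 17, b_{30} = 11, b_{31} = 28, b_{32} = 39, b_{33} = 20, b_{34} = 12.
Since (b_{33}, b_{34}) = (b_1, b_2) = (20, 12) (two consecutive terms determine the rest), the sequence is periodic with period 32.
So b_{12035} = b_{1 + ((12035-1) mod 32)} = b_3 = 32.

32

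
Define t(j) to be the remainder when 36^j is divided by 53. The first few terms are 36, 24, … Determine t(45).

44

t(1) = 36; t(2) = 24; t(3) = 16; t(4) = 46; t(5) = 13; t(6) = 44; t(7) = 47; t(8) = 49; t(9) = 15; t(10) = 10; t(11) = 42; t(12) = 28; t(13) = 1; t(14) = 36.
The sequence repeats with period 13.
So t(45) = t(1 + ((45-1) mod 13)) = t(6) = 44.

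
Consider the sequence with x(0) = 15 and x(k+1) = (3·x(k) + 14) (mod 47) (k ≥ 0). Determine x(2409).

We have x(0) = 15,  x(1) = 12,  x(2) = 3,  x(3) = 23,  x(4) = 36,  x(5) = 28,  x(6) = 4,  x(7) = 26,  x(8) = 45,  x(9) = 8,  x(10) = 38,  x(11) = 34,  x(12) = 22,  x(13) = 33,  x(14) = 19,  x(15) = 24,  x(16) = 39,  x(17) = 37,  x(18) = 31,  x(19) = 13,  x(20) = 6,  x(21) = 32,  x(22) = 16,  x(23) = 15.
Since x(23) = x(0) = 15, the sequence is periodic with period 23.
So x(2409) = x(0 + ((2409-0) mod 23)) = x(17) = 37.

37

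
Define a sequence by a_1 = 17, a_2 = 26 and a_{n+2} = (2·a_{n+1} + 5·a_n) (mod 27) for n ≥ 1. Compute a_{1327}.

26

Computing terms: a_1 = 17; a_2 = 26; a_3 = 2; a_4 = 26; a_5 = 8; a_6 = 11; a_7 = 8; a_8 = 17; a_9 = 20; a_{10} = 17; a_{11} = 26.
Since (a_{10}, a_{11}) = (a_1, a_2) = (17, 26) (two consecutive terms determine the rest), the sequence is periodic with period 9.
So a_{1327} = a_{1 + ((1327-1) mod 9)} = a_4 = 26.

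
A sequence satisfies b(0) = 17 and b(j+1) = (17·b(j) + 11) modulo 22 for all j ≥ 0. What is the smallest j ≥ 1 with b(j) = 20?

3

We have b(0) = 17,  b(1) = 14,  b(2) = 7,  b(3) = 20,  b(4) = 21,  b(5) = 16,  b(6) = 19,  b(7) = 4,  b(8) = 13,  b(9) = 12,  b(10) = 17.
Since b(10) = b(0) = 17, the sequence is periodic with period 10.
The value 20 first appears (with j ≥ 1) at b(3).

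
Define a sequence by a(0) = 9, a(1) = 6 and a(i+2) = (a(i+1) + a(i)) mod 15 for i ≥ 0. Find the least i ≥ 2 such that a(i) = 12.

5

a(0) = 9; a(1) = 6; a(2) = 0; a(3) = 6; a(4) = 6; a(5) = 12; a(6) = 3; a(7) = 0; a(8) = 3; a(9) = 3; a(10) = 6; a(11) = 9; a(12) = 0; a(13) = 9; a(14) = 9; a(15) = 3; a(16) = 12; a(17) = 0; a(18) = 12; a(19) = 12; a(20) = 9; a(21) = 6.
Since (a(20), a(21)) = (a(0), a(1)) = (9, 6) (two consecutive terms determine the rest), the sequence is periodic with period 20.
The value 12 first appears (with i ≥ 2) at a(5).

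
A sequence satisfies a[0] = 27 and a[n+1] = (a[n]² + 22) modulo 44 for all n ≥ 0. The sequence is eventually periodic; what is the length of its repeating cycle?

Computing terms: a[0] = 27,  a[1] = 3,  a[2] = 31,  a[3] = 15,  a[4] = 27.
The sequence repeats with period 4.

4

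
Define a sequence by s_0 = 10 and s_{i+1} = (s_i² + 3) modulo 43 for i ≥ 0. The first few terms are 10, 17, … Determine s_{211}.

7

Computing terms: s_0 = 10; s_1 = 17; s_2 = 34; s_3 = 41; s_4 = 7; s_5 = 9; s_6 = 41.
Since s_6 = s_3 = 41, the sequence is eventually periodic: after a pre-period of length 3 it cycles with period 3.
For i ≥ 3, s_i depends only on (i - 3) mod 3. (211 - 3) mod 3 = 1, so s_{211} = s_4 = 7.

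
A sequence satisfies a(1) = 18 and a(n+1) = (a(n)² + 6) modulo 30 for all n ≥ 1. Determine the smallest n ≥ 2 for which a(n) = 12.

4

We have a(1) = 18, a(2) = 0, a(3) = 6, a(4) = 12, a(5) = 0.
Since a(5) = a(2) = 0, the sequence is eventually periodic: after a pre-period of length 1 it cycles with period 3.
The value 12 first appears (with n ≥ 2) at a(4).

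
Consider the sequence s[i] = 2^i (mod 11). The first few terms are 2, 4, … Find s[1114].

5

Computing terms: s[1] = 2, s[2] = 4, s[3] = 8, s[4] = 5, s[5] = 10, s[6] = 9, s[7] = 7, s[8] = 3, s[9] = 6, s[10] = 1, s[11] = 2.
Since s[11] = s[1] = 2, the sequence is periodic with period 10.
So s[1114] = s[1 + ((1114-1) mod 10)] = s[4] = 5.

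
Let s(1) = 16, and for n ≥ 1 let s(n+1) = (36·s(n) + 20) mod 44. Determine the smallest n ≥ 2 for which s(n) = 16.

s(1) = 16,  s(2) = 24,  s(3) = 4,  s(4) = 32,  s(5) = 28,  s(6) = 16.
Since s(6) = s(1) = 16, the sequence is periodic with period 5.
The value 16 next appears (with n ≥ 2) at s(6).

6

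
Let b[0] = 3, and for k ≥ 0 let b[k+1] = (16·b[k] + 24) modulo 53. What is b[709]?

33

b[0] = 3, b[1] = 19, b[2] = 10, b[3] = 25, b[4] = 0, b[5] = 24, b[6] = 37, b[7] = 33, b[8] = 22, b[9] = 5, b[10] = 51, b[11] = 45, b[12] = 2, b[13] = 3.
Since b[13] = b[0] = 3, the sequence is periodic with period 13.
(709 - 0) mod 13 = 7, so b[709] = b[7] = 33.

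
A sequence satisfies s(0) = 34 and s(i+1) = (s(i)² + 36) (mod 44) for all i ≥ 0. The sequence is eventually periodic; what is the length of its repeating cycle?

s(0) = 34; s(1) = 4; s(2) = 8; s(3) = 12; s(4) = 4.
Since s(4) = s(1) = 4, the sequence is eventually periodic: after a pre-period of length 1 it cycles with period 3.

3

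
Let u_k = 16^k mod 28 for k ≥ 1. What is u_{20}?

u_1 = 16,  u_2 = 4,  u_3 = 8,  u_4 = 16.
The sequence repeats with period 3.
So u_{20} = u_{1 + ((20-1) mod 3)} = u_2 = 4.

4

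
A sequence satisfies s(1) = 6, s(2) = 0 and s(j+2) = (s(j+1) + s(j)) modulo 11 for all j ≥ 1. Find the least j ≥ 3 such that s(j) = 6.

Computing terms: s(1) = 6, s(2) = 0, s(3) = 6, s(4) = 6, s(5) = 1, s(6) = 7, s(7) = 8, s(8) = 4, s(9) = 1, s(10) = 5, s(11) = 6, s(12) = 0.
The sequence repeats with period 10.
The value 6 first appears (with j ≥ 3) at s(3).

3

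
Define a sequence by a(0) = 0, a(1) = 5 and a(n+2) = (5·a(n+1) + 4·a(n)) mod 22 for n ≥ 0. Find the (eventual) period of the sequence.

40

a(0) = 0,  a(1) = 5,  a(2) = 3,  a(3) = 13,  a(4) = 11,  a(5) = 19,  a(6) = 7,  a(7) = 1,  a(8) = 11,  a(9) = 15,  a(10) = 9,  a(11) = 17,  a(12) = 11,  a(13) = 13,  a(14) = 21,  a(15) = 3,  a(16) = 11,  a(17) = 1,  a(18) = 5,  a(19) = 7,  a(20) = 11,  a(21) = 17,  a(22) = 19,  a(23) = 9,  a(24) = 11,  a(25) = 3,  a(26) = 15,  a(27) = 21,  a(28) = 11,  a(29) = 7,  a(30) = 13,  a(31) = 5,  a(32) = 11,  a(33) = 9,  a(34) = 1,  a(35) = 19,  a(36) = 11,  a(37) = 21,  a(38) = 17,  a(39) = 15,  a(40) = 11,  a(41) = 5,  a(42) = 3.
Since (a(41), a(42)) = (a(1), a(2)) = (5, 3) (two consecutive terms determine the rest), the sequence is eventually periodic: after a pre-period of length 1 it cycles with period 40.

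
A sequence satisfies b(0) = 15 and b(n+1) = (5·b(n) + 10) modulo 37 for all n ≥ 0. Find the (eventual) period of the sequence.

36

b(0) = 15,  b(1) = 11,  b(2) = 28,  b(3) = 2,  b(4) = 20,  b(5) = 36,  b(6) = 5,  b(7) = 35,  b(8) = 0,  b(9) = 10,  b(10) = 23,  b(11) = 14,  b(12) = 6,  b(13) = 3,  b(14) = 25,  b(15) = 24,  b(16) = 19,  b(17) = 31,  b(18) = 17,  b(19) = 21,  b(20) = 4,  b(21) = 30,  b(22) = 12,  b(23) = 33,  b(24) = 27,  b(25) = 34,  b(26) = 32,  b(27) = 22,  b(28) = 9,  b(29) = 18,  b(30) = 26,  b(31) = 29,  b(32) = 7,  b(33) = 8,  b(34) = 13,  b(35) = 1,  b(36) = 15.
Since b(36) = b(0) = 15, the sequence is periodic with period 36.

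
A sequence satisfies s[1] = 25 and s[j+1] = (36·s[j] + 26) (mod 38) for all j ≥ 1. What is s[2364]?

18

Listing terms: s[1] = 25, s[2] = 14, s[3] = 36, s[4] = 30, s[5] = 4, s[6] = 18, s[7] = 28, s[8] = 8, s[9] = 10, s[10] = 6, s[11] = 14.
Since s[11] = s[2] = 14, the sequence is eventually periodic: after a pre-period of length 1 it cycles with period 9.
For j ≥ 2, s[j] depends only on (j - 2) mod 9. (2364 - 2) mod 9 = 4, so s[2364] = s[6] = 18.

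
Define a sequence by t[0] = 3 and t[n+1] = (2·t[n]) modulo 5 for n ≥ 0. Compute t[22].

2

Listing terms: t[0] = 3,  t[1] = 1,  t[2] = 2,  t[3] = 4,  t[4] = 3.
The sequence repeats with period 4.
(22 - 0) mod 4 = 2, so t[22] = t[2] = 2.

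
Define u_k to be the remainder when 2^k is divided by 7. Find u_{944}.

4

u_1 = 2; u_2 = 4; u_3 = 1; u_4 = 2.
The sequence repeats with period 3.
(944 - 1) mod 3 = 1, so u_{944} = u_2 = 4.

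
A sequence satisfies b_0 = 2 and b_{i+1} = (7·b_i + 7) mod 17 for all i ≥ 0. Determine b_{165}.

11

b_0 = 2; b_1 = 4; b_2 = 1; b_3 = 14; b_4 = 3; b_5 = 11; b_6 = 16; b_7 = 0; b_8 = 7; b_9 = 5; b_{10} = 8; b_{11} = 12; b_{12} = 6; b_{13} = 15; b_{14} = 10; b_{15} = 9; b_{16} = 2.
The sequence repeats with period 16.
So b_{165} = b_{0 + ((165-0) mod 16)} = b_5 = 11.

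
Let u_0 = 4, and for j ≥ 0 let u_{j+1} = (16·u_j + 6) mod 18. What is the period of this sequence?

Computing terms: u_0 = 4,  u_1 = 16,  u_2 = 10,  u_3 = 4.
Since u_3 = u_0 = 4, the sequence is periodic with period 3.

3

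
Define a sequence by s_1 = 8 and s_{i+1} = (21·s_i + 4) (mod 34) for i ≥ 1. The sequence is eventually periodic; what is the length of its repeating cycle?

4

Listing terms: s_1 = 8,  s_2 = 2,  s_3 = 12,  s_4 = 18,  s_5 = 8.
Since s_5 = s_1 = 8, the sequence is periodic with period 4.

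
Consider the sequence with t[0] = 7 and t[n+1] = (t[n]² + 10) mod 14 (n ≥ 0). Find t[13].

3

Listing terms: t[0] = 7, t[1] = 3, t[2] = 5, t[3] = 7.
Since t[3] = t[0] = 7, the sequence is periodic with period 3.
(13 - 0) mod 3 = 1, so t[13] = t[1] = 3.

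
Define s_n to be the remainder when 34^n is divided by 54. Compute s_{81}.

28

Listing terms: s_1 = 34; s_2 = 22; s_3 = 46; s_4 = 52; s_5 = 40; s_6 = 10; s_7 = 16; s_8 = 4; s_9 = 28; s_{10} = 34.
Since s_{10} = s_1 = 34, the sequence is periodic with period 9.
(81 - 1) mod 9 = 8, so s_{81} = s_9 = 28.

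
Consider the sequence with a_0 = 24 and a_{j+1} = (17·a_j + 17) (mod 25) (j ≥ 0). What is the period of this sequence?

20

Listing terms: a_0 = 24,  a_1 = 0,  a_2 = 17,  a_3 = 6,  a_4 = 19,  a_5 = 15,  a_6 = 22,  a_7 = 16,  a_8 = 14,  a_9 = 5,  a_{10} = 2,  a_{11} = 1,  a_{12} = 9,  a_{13} = 20,  a_{14} = 7,  a_{15} = 11,  a_{16} = 4,  a_{17} = 10,  a_{18} = 12,  a_{19} = 21,  a_{20} = 24.
The sequence repeats with period 20.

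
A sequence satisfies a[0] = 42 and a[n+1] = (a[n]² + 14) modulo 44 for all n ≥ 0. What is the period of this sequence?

Computing terms: a[0] = 42,  a[1] = 18,  a[2] = 30,  a[3] = 34,  a[4] = 26,  a[5] = 30.
Since a[5] = a[2] = 30, the sequence is eventually periodic: after a pre-period of length 2 it cycles with period 3.

3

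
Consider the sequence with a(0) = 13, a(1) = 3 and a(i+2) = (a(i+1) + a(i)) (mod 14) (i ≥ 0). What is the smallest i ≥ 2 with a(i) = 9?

13

Computing terms: a(0) = 13,  a(1) = 3,  a(2) = 2,  a(3) = 5,  a(4) = 7,  a(5) = 12,  a(6) = 5,  a(7) = 3,  a(8) = 8,  a(9) = 11,  a(10) = 5,  a(11) = 2,  a(12) = 7,  a(13) = 9,  a(14) = 2,  a(15) = 11,  a(16) = 13,  a(17) = 10,  a(18) = 9,  a(19) = 5,  a(20) = 0,  a(21) = 5,  a(22) = 5,  a(23) = 10,  a(24) = 1,  a(25) = 11,  a(26) = 12,  a(27) = 9,  a(28) = 7,  a(29) = 2,  a(30) = 9,  a(31) = 11,  a(32) = 6,  a(33) = 3,  a(34) = 9,  a(35) = 12,  a(36) = 7,  a(37) = 5,  a(38) = 12,  a(39) = 3,  a(40) = 1,  a(41) = 4,  a(42) = 5,  a(43) = 9,  a(44) = 0,  a(45) = 9,  a(46) = 9,  a(47) = 4,  a(48) = 13,  a(49) = 3.
The sequence repeats with period 48.
The value 9 first appears (with i ≥ 2) at a(13).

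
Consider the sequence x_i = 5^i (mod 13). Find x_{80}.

We have x_1 = 5,  x_2 = 12,  x_3 = 8,  x_4 = 1,  x_5 = 5.
The sequence repeats with period 4.
So x_{80} = x_{1 + ((80-1) mod 4)} = x_4 = 1.

1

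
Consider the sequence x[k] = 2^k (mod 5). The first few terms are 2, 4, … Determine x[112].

Computing terms: x[1] = 2, x[2] = 4, x[3] = 3, x[4] = 1, x[5] = 2.
The sequence repeats with period 4.
So x[112] = x[1 + ((112-1) mod 4)] = x[4] = 1.

1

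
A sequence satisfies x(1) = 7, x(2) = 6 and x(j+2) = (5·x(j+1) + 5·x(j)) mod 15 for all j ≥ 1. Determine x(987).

5

x(1) = 7; x(2) = 6; x(3) = 5; x(4) = 10; x(5) = 0; x(6) = 5; x(7) = 10.
Since (x(6), x(7)) = (x(3), x(4)) = (5, 10) (two consecutive terms determine the rest), the sequence is eventually periodic: after a pre-period of length 2 it cycles with period 3.
For j ≥ 3, x(j) depends only on (j - 3) mod 3. (987 - 3) mod 3 = 0, so x(987) = x(3) = 5.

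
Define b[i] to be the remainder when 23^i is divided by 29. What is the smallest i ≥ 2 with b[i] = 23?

8

We have b[1] = 23; b[2] = 7; b[3] = 16; b[4] = 20; b[5] = 25; b[6] = 24; b[7] = 1; b[8] = 23.
The sequence repeats with period 7.
The value 23 next appears (with i ≥ 2) at b[8].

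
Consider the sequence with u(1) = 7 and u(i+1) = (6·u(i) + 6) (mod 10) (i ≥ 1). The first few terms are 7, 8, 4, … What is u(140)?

We have u(1) = 7, u(2) = 8, u(3) = 4, u(4) = 0, u(5) = 6, u(6) = 2, u(7) = 8.
Since u(7) = u(2) = 8, the sequence is eventually periodic: after a pre-period of length 1 it cycles with period 5.
For i ≥ 2, u(i) depends only on (i - 2) mod 5. (140 - 2) mod 5 = 3, so u(140) = u(5) = 6.

6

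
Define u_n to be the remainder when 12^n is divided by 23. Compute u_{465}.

3

u_1 = 12,  u_2 = 6,  u_3 = 3,  u_4 = 13,  u_5 = 18,  u_6 = 9,  u_7 = 16,  u_8 = 8,  u_9 = 4,  u_{10} = 2,  u_{11} = 1,  u_{12} = 12.
The sequence repeats with period 11.
(465 - 1) mod 11 = 2, so u_{465} = u_3 = 3.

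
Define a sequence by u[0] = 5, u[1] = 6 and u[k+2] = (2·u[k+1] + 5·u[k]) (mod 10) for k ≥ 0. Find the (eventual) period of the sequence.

Listing terms: u[0] = 5; u[1] = 6; u[2] = 7; u[3] = 4; u[4] = 3; u[5] = 6; u[6] = 7.
Since (u[5], u[6]) = (u[1], u[2]) = (6, 7) (two consecutive terms determine the rest), the sequence is eventually periodic: after a pre-period of length 1 it cycles with period 4.

4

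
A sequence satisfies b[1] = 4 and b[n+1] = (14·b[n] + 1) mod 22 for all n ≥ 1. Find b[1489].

11

Listing terms: b[1] = 4; b[2] = 13; b[3] = 7; b[4] = 11; b[5] = 1; b[6] = 15; b[7] = 13.
Since b[7] = b[2] = 13, the sequence is eventually periodic: after a pre-period of length 1 it cycles with period 5.
For n ≥ 2, b[n] depends only on (n - 2) mod 5. (1489 - 2) mod 5 = 2, so b[1489] = b[4] = 11.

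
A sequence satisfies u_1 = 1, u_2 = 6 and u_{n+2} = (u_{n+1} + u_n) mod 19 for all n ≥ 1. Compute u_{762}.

14

Computing terms: u_1 = 1, u_2 = 6, u_3 = 7, u_4 = 13, u_5 = 1, u_6 = 14, u_7 = 15, u_8 = 10, u_9 = 6, u_{10} = 16, u_{11} = 3, u_{12} = 0, u_{13} = 3, u_{14} = 3, u_{15} = 6, u_{16} = 9, u_{17} = 15, u_{18} = 5, u_{19} = 1, u_{20} = 6.
Since (u_{19}, u_{20}) = (u_1, u_2) = (1, 6) (two consecutive terms determine the rest), the sequence is periodic with period 18.
(762 - 1) mod 18 = 5, so u_{762} = u_6 = 14.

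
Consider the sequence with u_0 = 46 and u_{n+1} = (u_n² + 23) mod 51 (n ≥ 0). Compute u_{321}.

We have u_0 = 46,  u_1 = 48,  u_2 = 32,  u_3 = 27,  u_4 = 38,  u_5 = 39,  u_6 = 14,  u_7 = 15,  u_8 = 44,  u_9 = 21,  u_{10} = 5,  u_{11} = 48.
Since u_{11} = u_1 = 48, the sequence is eventually periodic: after a pre-period of length 1 it cycles with period 10.
For n ≥ 1, u_n depends only on (n - 1) mod 10. (321 - 1) mod 10 = 0, so u_{321} = u_1 = 48.

48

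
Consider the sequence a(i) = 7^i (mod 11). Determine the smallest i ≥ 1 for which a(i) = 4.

Computing terms: a(0) = 1,  a(1) = 7,  a(2) = 5,  a(3) = 2,  a(4) = 3,  a(5) = 10,  a(6) = 4,  a(7) = 6,  a(8) = 9,  a(9) = 8,  a(10) = 1.
The sequence repeats with period 10.
The value 4 first appears (with i ≥ 1) at a(6).

6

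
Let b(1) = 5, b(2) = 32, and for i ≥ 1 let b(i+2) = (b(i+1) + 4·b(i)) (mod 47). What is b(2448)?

Computing terms: b(1) = 5; b(2) = 32; b(3) = 5; b(4) = 39; b(5) = 12; b(6) = 27; b(7) = 28; b(8) = 42; b(9) = 13; b(10) = 40; b(11) = 45; b(12) = 17; b(13) = 9; b(14) = 30; b(15) = 19; b(16) = 45; b(17) = 27; b(18) = 19; b(19) = 33; b(20) = 15; b(21) = 6; b(22) = 19; b(23) = 43; b(24) = 25; b(25) = 9; b(26) = 15; b(27) = 4; b(28) = 17; b(29) = 33; b(30) = 7; b(31) = 45; b(32) = 26; b(33) = 18; b(34) = 28; b(35) = 6; b(36) = 24; b(37) = 1; b(38) = 3; b(39) = 7; b(40) = 19; b(41) = 0; b(42) = 29; b(43) = 29; b(44) = 4; b(45) = 26; b(46) = 42; b(47) = 5; b(48) = 32.
Since (b(47), b(48)) = (b(1), b(2)) = (5, 32) (two consecutive terms determine the rest), the sequence is periodic with period 46.
(2448 - 1) mod 46 = 9, so b(2448) = b(10) = 40.

40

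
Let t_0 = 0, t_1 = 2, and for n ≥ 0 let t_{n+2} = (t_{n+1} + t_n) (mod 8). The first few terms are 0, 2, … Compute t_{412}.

We have t_0 = 0, t_1 = 2, t_2 = 2, t_3 = 4, t_4 = 6, t_5 = 2, t_6 = 0, t_7 = 2.
The sequence repeats with period 6.
(412 - 0) mod 6 = 4, so t_{412} = t_4 = 6.

6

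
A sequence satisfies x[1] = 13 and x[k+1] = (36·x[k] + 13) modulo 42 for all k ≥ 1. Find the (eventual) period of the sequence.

We have x[1] = 13, x[2] = 19, x[3] = 25, x[4] = 31, x[5] = 37, x[6] = 1, x[7] = 7, x[8] = 13.
The sequence repeats with period 7.

7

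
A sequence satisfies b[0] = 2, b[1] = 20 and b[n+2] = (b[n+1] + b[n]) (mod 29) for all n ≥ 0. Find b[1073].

26

Listing terms: b[0] = 2,  b[1] = 20,  b[2] = 22,  b[3] = 13,  b[4] = 6,  b[5] = 19,  b[6] = 25,  b[7] = 15,  b[8] = 11,  b[9] = 26,  b[10] = 8,  b[11] = 5,  b[12] = 13,  b[13] = 18,  b[14] = 2,  b[15] = 20.
The sequence repeats with period 14.
(1073 - 0) mod 14 = 9, so b[1073] = b[9] = 26.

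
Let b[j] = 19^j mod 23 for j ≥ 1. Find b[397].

We have b[1] = 19, b[2] = 16, b[3] = 5, b[4] = 3, b[5] = 11, b[6] = 2, b[7] = 15, b[8] = 9, b[9] = 10, b[10] = 6, b[11] = 22, b[12] = 4, b[13] = 7, b[14] = 18, b[15] = 20, b[16] = 12, b[17] = 21, b[18] = 8, b[19] = 14, b[20] = 13, b[21] = 17, b[22] = 1, b[23] = 19.
Since b[23] = b[1] = 19, the sequence is periodic with period 22.
(397 - 1) mod 22 = 0, so b[397] = b[1] = 19.

19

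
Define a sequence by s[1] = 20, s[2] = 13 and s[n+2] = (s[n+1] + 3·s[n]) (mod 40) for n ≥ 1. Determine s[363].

33

Computing terms: s[1] = 20,  s[2] = 13,  s[3] = 33,  s[4] = 32,  s[5] = 11,  s[6] = 27,  s[7] = 20,  s[8] = 21,  s[9] = 1,  s[10] = 24,  s[11] = 27,  s[12] = 19,  s[13] = 20,  s[14] = 37,  s[15] = 17,  s[16] = 8,  s[17] = 19,  s[18] = 3,  s[19] = 20,  s[20] = 29,  s[21] = 9,  s[22] = 16,  s[23] = 3,  s[24] = 11,  s[25] = 20,  s[26] = 13.
Since (s[25], s[26]) = (s[1], s[2]) = (20, 13) (two consecutive terms determine the rest), the sequence is periodic with period 24.
So s[363] = s[1 + ((363-1) mod 24)] = s[3] = 33.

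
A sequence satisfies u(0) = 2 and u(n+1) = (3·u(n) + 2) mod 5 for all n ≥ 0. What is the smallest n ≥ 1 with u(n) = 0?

3

We have u(0) = 2; u(1) = 3; u(2) = 1; u(3) = 0; u(4) = 2.
Since u(4) = u(0) = 2, the sequence is periodic with period 4.
The value 0 first appears (with n ≥ 1) at u(3).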